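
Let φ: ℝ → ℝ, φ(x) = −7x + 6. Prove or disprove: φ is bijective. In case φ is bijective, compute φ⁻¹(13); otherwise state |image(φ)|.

Suppose φ(x_1) = φ(x_2). Then −7x_1 + 6 = −7x_2 + 6, hence −7x_1 = −7x_2, thus x_1 = x_2.
For any y ∈ ℝ, x = (y − 6)/(−7) satisfies φ(x) = y.
Hence φ is bijective.
Since φ is bijective, we compute φ⁻¹(13) = (13 − 6)/(−7) = −1.

-1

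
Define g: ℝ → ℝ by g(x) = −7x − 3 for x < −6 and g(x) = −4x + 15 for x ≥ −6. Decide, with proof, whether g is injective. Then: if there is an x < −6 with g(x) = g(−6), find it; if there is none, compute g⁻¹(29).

Both pieces are strictly decreasing (slopes −7 and −4), so each is injective on its own interval.
The left piece maps (−∞, −6) onto (39, ∞); the right piece maps [−6, ∞) onto (−∞, 39].
These images are disjoint, so no value is attained by both pieces. Hence g is injective.
Because the two images are disjoint, no x < −6 has g(x) = g(−6), so we compute g⁻¹(29): 29 lies in (−∞, 39], so solve −4x + 15 = 29: x = (29 − 15)/(−4) = −7/2.

-7/2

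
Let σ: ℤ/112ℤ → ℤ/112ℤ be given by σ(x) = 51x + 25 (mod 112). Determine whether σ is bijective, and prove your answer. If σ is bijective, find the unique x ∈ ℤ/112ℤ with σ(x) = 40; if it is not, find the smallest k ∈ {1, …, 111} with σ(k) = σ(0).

53

By definition, σ is injective when σ(a) = σ(b) forces a = b.
Suppose σ(a) = σ(b) in ℤ/112ℤ. Then 51a + 25 ≡ 51b + 25 (mod 112), hence 51(a − b) ≡ 0 (mod 112).
Since gcd(51, 112) = 1, 51 is invertible modulo 112, thus a − b ≡ 0 (mod 112), i.e. a = b.
We now compute 51⁻¹ mod 112 explicitly. Euclid's algorithm: 112 = 2·51 + 10, 51 = 5·10 + 1; back-substituting gives 1 = 11·51 − 5·112, so 51⁻¹ ≡ 11 (mod 112).
For any y ∈ ℤ/112ℤ, x = 11(y − 25) mod 112 satisfies σ(x) = 51·11(y − 25) + 25 ≡ y (since 51·11 ≡ 1 mod 112). So every y has a preimage.
Therefore σ is bijective.
Since σ is bijective, we find σ⁻¹(40): we need 51x ≡ 40 − 25 ≡ 15 (mod 112). Using 51⁻¹ = 11: x ≡ 11·15 = 165 = 1·112 + 53, so x = 53.
Check: σ(53) = 51·53 + 25 = 2728 = 24·112 + 40 ≡ 40 (mod 112).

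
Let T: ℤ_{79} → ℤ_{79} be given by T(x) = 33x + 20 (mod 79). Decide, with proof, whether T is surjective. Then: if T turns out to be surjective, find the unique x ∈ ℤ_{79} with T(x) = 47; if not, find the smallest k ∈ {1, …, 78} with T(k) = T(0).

8

Since gcd(33, 79) = 1, 33 is invertible modulo 79. Euclid's algorithm: 79 = 2·33 + 13, 33 = 2·13 + 7, 13 = 1·7 + 6, 7 = 1·6 + 1; back-substituting gives 1 = 12·33 − 5·79, so 33⁻¹ ≡ 12 (mod 79).
For any y ∈ ℤ_{79}, x = 12(y − 20) mod 79 satisfies T(x) = 33·12(y − 20) + 20 ≡ y (since 33·12 ≡ 1 mod 79). So every y has a preimage.
So T is surjective.
Since T is surjective, we find T⁻¹(47): we need 33x ≡ 47 − 20 ≡ 27 (mod 79). Using 33⁻¹ = 12: x ≡ 12·27 = 324 = 4·79 + 8, so x = 8.
Check: T(8) = 33·8 + 20 = 284 = 3·79 + 47 ≡ 47 (mod 79).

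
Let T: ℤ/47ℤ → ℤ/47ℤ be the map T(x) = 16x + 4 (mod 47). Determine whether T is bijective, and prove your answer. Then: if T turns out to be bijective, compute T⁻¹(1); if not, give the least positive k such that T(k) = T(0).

Suppose T(x_1) = T(x_2) in ℤ/47ℤ. Then 16x_1 + 4 ≡ 16x_2 + 4 (mod 47), so 16(x_1 − x_2) ≡ 0 (mod 47).
Since gcd(16, 47) = 1, 16 is invertible modulo 47, therefore x_1 − x_2 ≡ 0 (mod 47), i.e. x_1 = x_2.
We now compute 16⁻¹ mod 47 explicitly. Euclid's algorithm: 47 = 2·16 + 15, 16 = 1·15 + 1; back-substituting gives 1 = 3·16 − 1·47, so 16⁻¹ ≡ 3 (mod 47).
Then y ↦ 3(y − 4) is a two-sided inverse to T, so every y ∈ ℤ/47ℤ has a preimage.
Therefore T is bijective.
Since T is bijective, we compute T⁻¹(1): solve 16x + 4 ≡ 1 (mod 47), i.e. 16x ≡ 44 (mod 47).
Multiplying by 16⁻¹ = 3 gives x ≡ 3·44 = 132 = 2·47 + 38 ≡ 38 (mod 47).
Check: T(38) = 16·38 + 4 = 612 = 13·47 + 1 ≡ 1 (mod 47).

38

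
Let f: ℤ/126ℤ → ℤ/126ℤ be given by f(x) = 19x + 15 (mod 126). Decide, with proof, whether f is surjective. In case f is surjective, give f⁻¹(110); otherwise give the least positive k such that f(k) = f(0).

5

Since gcd(19, 126) = 1, 19 is invertible modulo 126. Euclid's algorithm: 126 = 6·19 + 12, 19 = 1·12 + 7, 12 = 1·7 + 5, 7 = 1·5 + 2, 5 = 2·2 + 1; back-substituting gives 1 = 73·19 − 11·126, so 19⁻¹ ≡ 73 (mod 126).
Then y ↦ 73(y − 15) is a two-sided inverse to f, so every y ∈ ℤ/126ℤ has a preimage.
Hence f is surjective.
Since f is surjective, we compute f⁻¹(110): solve 19x + 15 ≡ 110 (mod 126), i.e. 19x ≡ 95 (mod 126).
Multiplying by 19⁻¹ = 73 gives x ≡ 73·95 = 6935 = 55·126 + 5 ≡ 5 (mod 126).
Check: f(5) = 19·5 + 15 = 110 ≡ 110 (mod 126).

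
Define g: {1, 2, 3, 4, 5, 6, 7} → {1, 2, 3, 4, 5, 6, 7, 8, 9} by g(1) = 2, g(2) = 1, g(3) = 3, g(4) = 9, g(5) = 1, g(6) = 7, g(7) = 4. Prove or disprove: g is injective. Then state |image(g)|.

6

g(2) = 1 = g(5) with 2 ≠ 5, so g is not injective.
The image of g is {1, 2, 3, 4, 7, 9}, which has 6 elements.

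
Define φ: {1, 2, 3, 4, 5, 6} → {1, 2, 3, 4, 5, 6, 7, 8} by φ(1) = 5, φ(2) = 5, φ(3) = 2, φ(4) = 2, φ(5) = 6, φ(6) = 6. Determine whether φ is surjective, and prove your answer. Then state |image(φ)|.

No element maps to 1, so φ is not surjective.
The image of φ is {2, 5, 6}, which has 3 elements.

3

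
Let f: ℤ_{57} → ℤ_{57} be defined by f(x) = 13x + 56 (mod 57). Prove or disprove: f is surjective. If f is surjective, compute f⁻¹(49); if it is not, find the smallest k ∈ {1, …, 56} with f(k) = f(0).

Recall that surjectivity means every element of the codomain has a preimage under f.
Since gcd(13, 57) = 1, 13 is invertible modulo 57. Euclid's algorithm: 57 = 4·13 + 5, 13 = 2·5 + 3, 5 = 1·3 + 2, 3 = 1·2 + 1; back-substituting gives 1 = 22·13 − 5·57, so 13⁻¹ ≡ 22 (mod 57).
For any y ∈ ℤ_{57}, x = 22(y − 56) mod 57 satisfies f(x) = 13·22(y − 56) + 56 ≡ y (since 13·22 ≡ 1 mod 57). So every y has a preimage.
Hence f is surjective.
Since f is surjective, we compute f⁻¹(49): solve 13x + 56 ≡ 49 (mod 57), i.e. 13x ≡ 50 (mod 57).
Multiplying by 13⁻¹ = 22 gives x ≡ 22·50 = 1100 = 19·57 + 17 ≡ 17 (mod 57).
Check: f(17) = 13·17 + 56 = 277 = 4·57 + 49 ≡ 49 (mod 57).

17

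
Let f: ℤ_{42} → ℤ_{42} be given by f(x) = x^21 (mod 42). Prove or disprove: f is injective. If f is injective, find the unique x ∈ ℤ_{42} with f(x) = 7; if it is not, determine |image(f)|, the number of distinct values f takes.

18

f(2): Repeated squaring mod 42: 2^1 ≡ 2, 2^2 ≡ 2² = 4, 2^4 ≡ 4² = 16, 2^8 ≡ 16² = 256 ≡ 4, 2^16 ≡ 4² = 16. Since 21 = 16 + 4 + 1, 2^21 ≡ 16·16·2: 16·16 = 256 ≡ 4, then 4·2 = 8. So 2^21 ≡ 8 (mod 42).
f(8): Repeated squaring mod 42: 8^1 ≡ 8, 8^2 ≡ 8² = 64 ≡ 22, 8^4 ≡ 22² = 484 ≡ 22, 8^8 ≡ 22² = 484 ≡ 22, 8^16 ≡ 22² = 484 ≡ 22. Since 21 = 16 + 4 + 1, 8^21 ≡ 22·22·8: 22·22 = 484 ≡ 22, then 22·8 = 176 ≡ 8. So 8^21 ≡ 8 (mod 42).
So f(2) = f(8) = 8 while 2 ≠ 8, thus f is not injective.
Since f is not injective, we determine |image(f)|. Computing x^21 mod 42 for each x (by repeated squaring, reducing mod 42 at every step), the values f(0), f(1), …, f(41) are: 0, 1, 8, 27, 22, 41, 6, 7, 8, 15, 34, 29, 6, 13, 14, 15, 22, 41, 36, 13, 20, 21, 22, 29, 6, 1, 20, 27, 28, 29, 36, 13, 8, 27, 34, 35, 36, 1, 20, 15, 34, 41.
The distinct values are {0, 1, 6, 7, 8, 13, 14, 15, 20, 21, 22, 27, 28, 29, 34, 35, 36, 41}; there are 18 of them.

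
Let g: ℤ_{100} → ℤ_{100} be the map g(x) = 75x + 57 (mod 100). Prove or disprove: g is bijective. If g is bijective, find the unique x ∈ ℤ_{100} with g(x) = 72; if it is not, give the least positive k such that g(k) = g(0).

4

We have gcd(75, 100) = 25 > 1. Taking u = 0 and v = 4: g(0) = 57 and g(4) = 75·4 + 57 = 357 ≡ 57 (mod 100).
So g(0) = g(4) while 0 ≠ 4, hence g is not injective, hence not bijective.
Since g is not bijective, we find the least positive k with g(k) = g(0): this means 75k ≡ 0 (mod 100), i.e. 100 ∣ 75k. Since gcd(75, 100) = 25, dividing through by 25 this holds exactly when 4 ∣ 3k, and as gcd(3, 4) = 1, exactly when 4 ∣ k.
The smallest positive such k is 4.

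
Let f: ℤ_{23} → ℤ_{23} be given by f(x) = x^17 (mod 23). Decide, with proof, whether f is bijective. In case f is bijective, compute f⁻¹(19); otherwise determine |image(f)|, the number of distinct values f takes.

7

Since 23 is prime, the nonzero elements of ℤ_{23} form a cyclic group of order 22.
As gcd(17, 22) = 1, raising to the 17th power is a bijection on this group: if u^17 ≡ v^17 then (uv^{−1})^17 = 1, and the only element of order dividing gcd(17, 22) = 1 is 1, so u = v.
With f(0) = 0 this makes f injective on all of ℤ_{23}, hence bijective (finite equal-size domain and codomain). In particular f is bijective.
Since f is bijective, we find the preimage of 19. The inverse of x ↦ x^17 on (ℤ_{23})^× is x ↦ x^13, because 17·13 = 221 = 10·22 + 1 ≡ 1 (mod 22) and x^{22} = 1 for x ≠ 0 (Fermat). So f⁻¹(19) = 19^13 mod 23.
Repeated squaring mod 23: 19^1 ≡ 19, 19^2 ≡ 19² = 361 ≡ 16, 19^4 ≡ 16² = 256 ≡ 3, 19^8 ≡ 3² = 9. Since 13 = 8 + 4 + 1, 19^13 ≡ 9·3·19: 9·3 = 27 ≡ 4, then 4·19 = 76 ≡ 7. So 19^13 ≡ 7 (mod 23).
Hence f⁻¹(19) = 7.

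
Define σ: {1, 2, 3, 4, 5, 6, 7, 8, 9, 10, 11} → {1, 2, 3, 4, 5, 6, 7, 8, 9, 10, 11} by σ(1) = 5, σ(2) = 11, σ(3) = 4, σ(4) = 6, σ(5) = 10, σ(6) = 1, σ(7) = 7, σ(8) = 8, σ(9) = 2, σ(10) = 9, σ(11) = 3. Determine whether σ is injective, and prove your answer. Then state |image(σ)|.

The values σ(1), …, σ(11) are 5, 11, 4, 6, 10, 1, 7, 8, 2, 9, 3 — all distinct.
So σ(a) = σ(b) only when a = b, and σ is injective.
The image of σ is {1, 2, 3, 4, 5, 6, 7, 8, 9, 10, 11}, which has 11 elements.

11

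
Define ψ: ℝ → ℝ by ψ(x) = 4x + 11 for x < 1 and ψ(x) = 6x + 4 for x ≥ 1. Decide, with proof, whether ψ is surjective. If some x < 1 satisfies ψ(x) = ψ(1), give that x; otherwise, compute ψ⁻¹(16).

Both pieces are strictly increasing (slopes 4 and 6), so each is injective on its own interval.
The left piece maps (−∞, 1) onto (−∞, 15); the right piece maps [1, ∞) onto [10, ∞).
The union (−∞, 15) ∪ [10, ∞) covers ℝ, so ψ is surjective.
For the follow-up: the images overlap, so an x < 1 with ψ(x) = ψ(1) exists. ψ(1) = 10; solving 4x + 11 = 10 for x < 1 gives x = (10 − 11)/4 = −1/4.

-1/4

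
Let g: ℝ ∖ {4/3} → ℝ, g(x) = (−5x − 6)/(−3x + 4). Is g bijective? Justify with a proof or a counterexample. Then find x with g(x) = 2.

If g(x) = 5/3, cross-multiplying gives −3(−5x − 6) = −5(−3x + 4), which simplifies to 18 = −20 — false.  So 5/3 has no preimage and g is not surjective.
Hence g is not bijective.
Solving g(x) = 2: cross-multiplying gives −5x − 6 = 2(−3x + 4), which rearranges to 1x = 14, so x = 14.

14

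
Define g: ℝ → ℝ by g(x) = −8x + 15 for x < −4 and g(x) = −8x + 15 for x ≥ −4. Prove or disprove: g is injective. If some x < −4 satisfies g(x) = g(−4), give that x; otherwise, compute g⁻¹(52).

Both pieces are strictly decreasing (slopes −8 and −8), so each is injective on its own interval.
The left piece maps (−∞, −4) onto (47, ∞); the right piece maps [−4, ∞) onto (−∞, 47].
These images are disjoint, so no value is attained by both pieces. Thus g is injective.
Because the two images are disjoint, no x < −4 has g(x) = g(−4), so we compute g⁻¹(52): 52 lies in (47, ∞), so solve −8x + 15 = 52: x = (52 − 15)/(−8) = −37/8.

-37/8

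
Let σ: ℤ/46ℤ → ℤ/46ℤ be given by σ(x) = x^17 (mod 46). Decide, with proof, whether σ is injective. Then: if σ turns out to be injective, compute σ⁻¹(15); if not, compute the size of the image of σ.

5

Computing x^17 mod 46 for each x (by repeated squaring, reducing mod 46 at every step), the values σ(0), σ(1), …, σ(45) are: 0, 1, 18, 39, 2, 15, 12, 19, 36, 3, 40, 37, 32, 29, 20, 33, 4, 11, 8, 21, 30, 5, 22, 23, 24, 41, 16, 25, 38, 35, 42, 13, 26, 17, 14, 9, 6, 43, 10, 27, 34, 31, 44, 7, 28, 45.
Every element of ℤ/46ℤ appears exactly once in this list, so σ is a bijection, and in particular injective.
Since σ is injective, we read off the preimage of 15 from the same table: σ(5) = 15, so σ⁻¹(15) = 5.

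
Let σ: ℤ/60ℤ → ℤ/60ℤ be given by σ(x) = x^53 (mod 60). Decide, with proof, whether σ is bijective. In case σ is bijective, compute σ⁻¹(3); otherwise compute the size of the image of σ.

σ(0) = 0^53 = 0.
σ(30): Repeated squaring mod 60: 30^1 ≡ 30, 30^2 ≡ 30² = 900 ≡ 0, 30^4 ≡ 0² = 0, 30^8 ≡ 0² = 0, 30^16 ≡ 0² = 0, 30^32 ≡ 0² = 0. Since 53 = 32 + 16 + 4 + 1, 30^53 ≡ 0·0·0·30: 0·0 = 0, then 0·0 = 0, then 0·30 = 0. So 30^53 ≡ 0 (mod 60).
So σ(0) = σ(30) = 0 while 0 ≠ 30, hence σ is not injective, hence not bijective.
Since σ is not bijective, we determine |image(σ)|. Computing x^53 mod 60 for each x (by repeated squaring, reducing mod 60 at every step), the values σ(0), σ(1), …, σ(59) are: 0, 1, 32, 3, 4, 5, 36, 7, 8, 9, 40, 11, 12, 13, 44, 15, 16, 17, 48, 19, 20, 21, 52, 23, 24, 25, 56, 27, 28, 29, 0, 31, 32, 33, 4, 35, 36, 37, 8, 39, 40, 41, 12, 43, 44, 45, 16, 47, 48, 49, 20, 51, 52, 53, 24, 55, 56, 57, 28, 59.
The distinct values are {0, 1, 3, 4, 5, 7, 8, 9, 11, 12, 13, 15, 16, 17, 19, 20, 21, 23, 24, 25, 27, 28, 29, 31, 32, 33, 35, 36, 37, 39, 40, 41, 43, 44, 45, 47, 48, 49, 51, 52, 53, 55, 56, 57, 59}; there are 45 of them.

45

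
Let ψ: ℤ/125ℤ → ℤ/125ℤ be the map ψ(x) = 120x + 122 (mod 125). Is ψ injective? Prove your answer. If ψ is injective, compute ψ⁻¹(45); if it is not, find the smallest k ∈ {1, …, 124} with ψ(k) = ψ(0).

25

Recall: ψ is injective when ψ(a) = ψ(b) forces a = b.
We have gcd(120, 125) = 5 > 1. Taking a = 0 and b = 25: ψ(0) = 122 and ψ(25) = 120·25 + 122 = 3122 ≡ 122 (mod 125).
So ψ(0) = ψ(25) while 0 ≠ 25, hence ψ is not injective.
Since ψ is not injective, we find the least positive k with ψ(k) = ψ(0): this means 120k ≡ 0 (mod 125), i.e. 125 ∣ 120k. Since gcd(120, 125) = 5, dividing through by 5 this holds exactly when 25 ∣ 24k, and as gcd(24, 25) = 1, exactly when 25 ∣ k.
The smallest positive such k is 25.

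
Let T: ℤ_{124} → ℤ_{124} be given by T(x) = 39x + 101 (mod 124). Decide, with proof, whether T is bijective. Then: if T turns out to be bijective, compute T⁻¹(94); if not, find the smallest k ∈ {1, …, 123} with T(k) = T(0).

3

If T(s) = T(t), then 39s ≡ 39t (mod 124). Because gcd(39, 124) = 1, we may cancel 39 to get s ≡ t (mod 124).
We now compute 39⁻¹ mod 124 explicitly. Euclid's algorithm: 124 = 3·39 + 7, 39 = 5·7 + 4, 7 = 1·4 + 3, 4 = 1·3 + 1; back-substituting gives 1 = 35·39 − 11·124, so 39⁻¹ ≡ 35 (mod 124).
Then y ↦ 35(y − 101) is a two-sided inverse to T, so every y ∈ ℤ_{124} has a preimage.
So T is bijective.
Since T is bijective, we find T⁻¹(94): we need 39x ≡ 94 − 101 ≡ 117 (mod 124). Using 39⁻¹ = 35: x ≡ 35·117 = 4095 = 33·124 + 3, so x = 3.
Check: T(3) = 39·3 + 101 = 218 = 1·124 + 94 ≡ 94 (mod 124).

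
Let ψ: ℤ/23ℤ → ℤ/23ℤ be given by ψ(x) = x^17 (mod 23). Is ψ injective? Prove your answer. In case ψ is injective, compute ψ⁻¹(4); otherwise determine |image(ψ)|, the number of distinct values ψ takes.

Since 23 is prime, the nonzero elements of ℤ/23ℤ form a cyclic group of order 22.
As gcd(17, 22) = 1, raising to the 17th power is a bijection on this group: if a^17 ≡ b^17 then (ab^{−1})^17 = 1, and the only element of order dividing gcd(17, 22) = 1 is 1, so a = b.
With ψ(0) = 0 this makes ψ injective on all of ℤ/23ℤ, hence bijective (finite equal-size domain and codomain). In particular ψ is injective.
Since ψ is injective, we find the preimage of 4. The inverse of x ↦ x^17 on (ℤ/23ℤ)^× is x ↦ x^13, because 17·13 = 221 = 10·22 + 1 ≡ 1 (mod 22) and x^{22} = 1 for x ≠ 0 (Fermat). So ψ⁻¹(4) = 4^13 mod 23.
Repeated squaring mod 23: 4^1 ≡ 4, 4^2 ≡ 4² = 16, 4^4 ≡ 16² = 256 ≡ 3, 4^8 ≡ 3² = 9. Since 13 = 8 + 4 + 1, 4^13 ≡ 9·3·4: 9·3 = 27 ≡ 4, then 4·4 = 16. So 4^13 ≡ 16 (mod 23).
Hence ψ⁻¹(4) = 16.

16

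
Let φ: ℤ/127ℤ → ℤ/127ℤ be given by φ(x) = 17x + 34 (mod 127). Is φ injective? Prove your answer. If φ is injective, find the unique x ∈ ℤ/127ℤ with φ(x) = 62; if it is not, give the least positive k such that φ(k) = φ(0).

Recall that injectivity means: for all s, t in the domain, φ(s) = φ(t) implies s = t.
Suppose φ(s) = φ(t) in ℤ/127ℤ. Then 17s + 34 ≡ 17t + 34 (mod 127), therefore 17(s − t) ≡ 0 (mod 127).
Since gcd(17, 127) = 1, 17 is invertible modulo 127, hence s − t ≡ 0 (mod 127), i.e. s = t.
Thus φ is injective.
We now compute 17⁻¹ mod 127 explicitly. Euclid's algorithm: 127 = 7·17 + 8, 17 = 2·8 + 1; back-substituting gives 1 = 15·17 − 2·127, so 17⁻¹ ≡ 15 (mod 127).
Since φ is injective, we compute φ⁻¹(62): solve 17x + 34 ≡ 62 (mod 127), i.e. 17x ≡ 28 (mod 127).
Multiplying by 17⁻¹ = 15 gives x ≡ 15·28 = 420 = 3·127 + 39 ≡ 39 (mod 127).
Check: φ(39) = 17·39 + 34 = 697 = 5·127 + 62 ≡ 62 (mod 127).

39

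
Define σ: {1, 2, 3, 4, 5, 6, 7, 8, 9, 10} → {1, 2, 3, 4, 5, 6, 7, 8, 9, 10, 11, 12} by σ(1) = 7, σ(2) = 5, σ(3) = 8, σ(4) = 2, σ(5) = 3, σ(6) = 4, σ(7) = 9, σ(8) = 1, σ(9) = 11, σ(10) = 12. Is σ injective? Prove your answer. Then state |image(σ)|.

10

The values σ(1), …, σ(10) are 7, 5, 8, 2, 3, 4, 9, 1, 11, 12 — all distinct.
So σ(u) = σ(v) only when u = v, and σ is injective.
The image of σ is {1, 2, 3, 4, 5, 7, 8, 9, 11, 12}, which has 10 elements.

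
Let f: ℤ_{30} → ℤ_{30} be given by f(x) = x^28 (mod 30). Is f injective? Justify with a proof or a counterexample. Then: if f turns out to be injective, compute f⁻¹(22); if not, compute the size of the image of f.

8

f(2): Repeated squaring mod 30: 2^1 ≡ 2, 2^2 ≡ 2² = 4, 2^4 ≡ 4² = 16, 2^8 ≡ 16² = 256 ≡ 16, 2^16 ≡ 16² = 256 ≡ 16. Since 28 = 16 + 8 + 4, 2^28 ≡ 16·16·16: 16·16 = 256 ≡ 16, then 16·16 = 256 ≡ 16. So 2^28 ≡ 16 (mod 30).
f(4): Repeated squaring mod 30: 4^1 ≡ 4, 4^2 ≡ 4² = 16, 4^4 ≡ 16² = 256 ≡ 16, 4^8 ≡ 16² = 256 ≡ 16, 4^16 ≡ 16² = 256 ≡ 16. Since 28 = 16 + 8 + 4, 4^28 ≡ 16·16·16: 16·16 = 256 ≡ 16, then 16·16 = 256 ≡ 16. So 4^28 ≡ 16 (mod 30).
So f(2) = f(4) = 16 while 2 ≠ 4, so f is not injective.
Since f is not injective, we determine |image(f)|. Computing x^28 mod 30 for each x (by repeated squaring, reducing mod 30 at every step), the values f(0), f(1), …, f(29) are: 0, 1, 16, 21, 16, 25, 6, 1, 16, 21, 10, 1, 6, 1, 16, 15, 16, 1, 6, 1, 10, 21, 16, 1, 6, 25, 16, 21, 16, 1.
The distinct values are {0, 1, 6, 10, 15, 16, 21, 25}; there are 8 of them.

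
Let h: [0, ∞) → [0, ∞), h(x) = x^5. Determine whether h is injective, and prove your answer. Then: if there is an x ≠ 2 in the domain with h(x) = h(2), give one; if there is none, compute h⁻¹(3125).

5

On [0, ∞), x ↦ x^5 is strictly increasing, so h(s) = h(t) forces s = t. Thus h is injective.
Since x ↦ x^5 is strictly increasing on [0, ∞), it is injective there, so no x ≠ 2 in the domain has h(x) = h(2). We therefore compute h⁻¹(3125) = 3125^{1/5} = 5 (indeed 5^5 = 3125).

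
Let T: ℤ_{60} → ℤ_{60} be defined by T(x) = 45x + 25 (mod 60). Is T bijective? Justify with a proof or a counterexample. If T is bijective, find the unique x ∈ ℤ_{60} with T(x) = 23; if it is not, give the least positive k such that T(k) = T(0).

We have gcd(45, 60) = 15 > 1. Taking u = 0 and v = 4: T(0) = 25 and T(4) = 45·4 + 25 = 205 ≡ 25 (mod 60).
So T(0) = T(4) while 0 ≠ 4, therefore T is not injective, hence not bijective.
Since T is not bijective, we find the least positive k with T(k) = T(0): this means 45k ≡ 0 (mod 60), i.e. 60 ∣ 45k. Since gcd(45, 60) = 15, dividing through by 15 this holds exactly when 4 ∣ 3k, and as gcd(3, 4) = 1, exactly when 4 ∣ k.
The smallest positive such k is 4.

4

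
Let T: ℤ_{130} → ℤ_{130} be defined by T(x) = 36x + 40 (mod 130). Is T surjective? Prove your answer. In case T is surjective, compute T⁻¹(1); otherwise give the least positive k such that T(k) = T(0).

Since gcd(36, 130) = 2, we have 36x ≡ 0 (mod 2) for all x, so T(x) ≡ 0 (mod 2).
But 1 ≢ 0 (mod 2), so 1 ∈ ℤ_{130} has no preimage. Thus T is not surjective.
Since T is not surjective, we find the least positive k with T(k) = T(0): this means 36k ≡ 0 (mod 130), i.e. 130 ∣ 36k. Since gcd(36, 130) = 2, dividing through by 2 this holds exactly when 65 ∣ 18k, and as gcd(18, 65) = 1, exactly when 65 ∣ k.
The smallest positive such k is 65.

65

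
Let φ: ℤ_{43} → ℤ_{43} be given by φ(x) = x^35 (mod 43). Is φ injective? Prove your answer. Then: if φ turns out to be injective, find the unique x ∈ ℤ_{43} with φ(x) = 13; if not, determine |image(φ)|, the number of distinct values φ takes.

φ(1) = 1^35 = 1.
φ(4): Repeated squaring mod 43: 4^1 ≡ 4, 4^2 ≡ 4² = 16, 4^4 ≡ 16² = 256 ≡ 41, 4^8 ≡ 41² = 1681 ≡ 4, 4^16 ≡ 4² = 16, 4^32 ≡ 16² = 256 ≡ 41. Since 35 = 32 + 2 + 1, 4^35 ≡ 41·16·4: 41·16 = 656 ≡ 11, then 11·4 = 44 ≡ 1. So 4^35 ≡ 1 (mod 43).
So φ(1) = φ(4) = 1 while 1 ≠ 4, hence φ is not injective.
Since φ is not injective, we determine |image(φ)|. Computing x^35 mod 43 for each x (by repeated squaring, reducing mod 43 at every step), the values φ(0), φ(1), …, φ(42) are: 0, 1, 42, 7, 1, 7, 36, 37, 42, 6, 36, 1, 7, 6, 6, 6, 1, 6, 37, 7, 7, 1, 42, 36, 36, 6, 37, 42, 37, 37, 37, 36, 42, 7, 37, 1, 6, 7, 36, 42, 36, 1, 42.
The distinct values are {0, 1, 6, 7, 36, 37, 42}; there are 7 of them.

7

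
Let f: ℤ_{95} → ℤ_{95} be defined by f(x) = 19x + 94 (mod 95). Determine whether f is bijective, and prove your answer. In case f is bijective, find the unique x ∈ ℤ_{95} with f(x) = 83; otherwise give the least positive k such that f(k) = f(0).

5

We have gcd(19, 95) = 19 > 1. Taking s = 0 and t = 5: f(0) = 94 and f(5) = 19·5 + 94 = 189 ≡ 94 (mod 95).
So f(0) = f(5) while 0 ≠ 5, so f is not injective, hence not bijective.
Since f is not bijective, we find the least positive k with f(k) = f(0): this means 19k ≡ 0 (mod 95), i.e. 95 ∣ 19k. Since gcd(19, 95) = 19, dividing through by 19 this holds exactly when 5 ∣ k.
The smallest positive such k is 5.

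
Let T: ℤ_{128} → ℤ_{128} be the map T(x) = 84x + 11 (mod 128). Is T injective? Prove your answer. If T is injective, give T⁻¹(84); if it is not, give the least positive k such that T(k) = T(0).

We have gcd(84, 128) = 4 > 1. Taking x_1 = 0 and x_2 = 32: T(0) = 11 and T(32) = 84·32 + 11 = 2699 ≡ 11 (mod 128).
So T(0) = T(32) while 0 ≠ 32, thus T is not injective.
Since T is not injective, we find the least positive k with T(k) = T(0): this means 84k ≡ 0 (mod 128), i.e. 128 ∣ 84k. Since gcd(84, 128) = 4, dividing through by 4 this holds exactly when 32 ∣ 21k, and as gcd(21, 32) = 1, exactly when 32 ∣ k.
The smallest positive such k is 32.

32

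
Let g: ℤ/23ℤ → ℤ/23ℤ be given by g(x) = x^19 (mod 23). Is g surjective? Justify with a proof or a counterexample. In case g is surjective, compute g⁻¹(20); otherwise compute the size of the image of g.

21

Since 23 is prime, the nonzero elements of ℤ/23ℤ form a cyclic group of order 22.
As gcd(19, 22) = 1, raising to the 19th power is a bijection on this group: if s^19 ≡ t^19 then (st^{−1})^19 = 1, and the only element of order dividing gcd(19, 22) = 1 is 1, so s = t.
With g(0) = 0 this makes g injective on all of ℤ/23ℤ, hence bijective (finite equal-size domain and codomain). In particular g is surjective.
Since g is surjective, we find the preimage of 20. The inverse of x ↦ x^19 on (ℤ/23ℤ)^× is x ↦ x^7, because 19·7 = 133 = 6·22 + 1 ≡ 1 (mod 22) and x^{22} = 1 for x ≠ 0 (Fermat). So g⁻¹(20) = 20^7 mod 23.
Repeated squaring mod 23: 20^1 ≡ 20, 20^2 ≡ 20² = 400 ≡ 9, 20^4 ≡ 9² = 81 ≡ 12. Since 7 = 4 + 2 + 1, 20^7 ≡ 12·9·20: 12·9 = 108 ≡ 16, then 16·20 = 320 ≡ 21. So 20^7 ≡ 21 (mod 23).
Hence g⁻¹(20) = 21.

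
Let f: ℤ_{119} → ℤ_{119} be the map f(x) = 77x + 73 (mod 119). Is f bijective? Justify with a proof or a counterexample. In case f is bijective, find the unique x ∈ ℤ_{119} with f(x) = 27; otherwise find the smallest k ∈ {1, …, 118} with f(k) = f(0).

By definition, injectivity means: for all s, t in the domain, f(s) = f(t) implies s = t.
We have gcd(77, 119) = 7 > 1. Taking s = 0 and t = 17: f(0) = 73 and f(17) = 77·17 + 73 = 1382 ≡ 73 (mod 119).
So f(0) = f(17) while 0 ≠ 17, therefore f is not injective, hence not bijective.
Since f is not bijective, we find the least positive k with f(k) = f(0): this means 77k ≡ 0 (mod 119), i.e. 119 ∣ 77k. Since gcd(77, 119) = 7, dividing through by 7 this holds exactly when 17 ∣ 11k, and as gcd(11, 17) = 1, exactly when 17 ∣ k.
The smallest positive such k is 17.

17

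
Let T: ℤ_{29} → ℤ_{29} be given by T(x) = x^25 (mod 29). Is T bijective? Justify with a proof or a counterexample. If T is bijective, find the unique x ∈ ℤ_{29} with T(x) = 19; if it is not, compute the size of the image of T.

Since 29 is prime, the nonzero elements of ℤ_{29} form a cyclic group of order 28.
As gcd(25, 28) = 1, raising to the 25th power is a bijection on this group: if x_1^25 ≡ x_2^25 then (x_1x_2^{−1})^25 = 1, and the only element of order dividing gcd(25, 28) = 1 is 1, so x_1 = x_2.
With T(0) = 0 this makes T injective on all of ℤ_{29}, hence bijective (finite equal-size domain and codomain). In particular T is bijective.
Since T is bijective, we find the preimage of 19. The inverse of x ↦ x^25 on (ℤ_{29})^× is x ↦ x^9, because 25·9 = 225 = 8·28 + 1 ≡ 1 (mod 28) and x^{28} = 1 for x ≠ 0 (Fermat). So T⁻¹(19) = 19^9 mod 29.
Repeated squaring mod 29: 19^1 ≡ 19, 19^2 ≡ 19² = 361 ≡ 13, 19^4 ≡ 13² = 169 ≡ 24, 19^8 ≡ 24² = 576 ≡ 25. Since 9 = 8 + 1, 19^9 ≡ 25·19: 25·19 = 475 ≡ 11. So 19^9 ≡ 11 (mod 29).
Hence T⁻¹(19) = 11.

11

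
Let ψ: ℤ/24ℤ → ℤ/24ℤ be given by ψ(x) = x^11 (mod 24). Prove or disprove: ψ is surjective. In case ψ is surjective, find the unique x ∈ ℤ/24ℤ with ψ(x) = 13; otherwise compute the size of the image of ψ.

15

ψ(0) = 0^11 = 0.
ψ(6): Repeated squaring mod 24: 6^1 ≡ 6, 6^2 ≡ 6² = 36 ≡ 12, 6^4 ≡ 12² = 144 ≡ 0, 6^8 ≡ 0² = 0. Since 11 = 8 + 2 + 1, 6^11 ≡ 0·12·6: 0·12 = 0, then 0·6 = 0. So 6^11 ≡ 0 (mod 24).
So ψ(0) = ψ(6) = 0 while 0 ≠ 6, so ψ is not injective.
A non-injective map from the 24-element set ℤ/24ℤ to itself takes at most 23 distinct values, so it cannot be surjective. Therefore ψ is not surjective.
Since ψ is not surjective, we determine |image(ψ)|. Computing x^11 mod 24 for each x (by repeated squaring, reducing mod 24 at every step), the values ψ(0), ψ(1), …, ψ(23) are: 0, 1, 8, 3, 16, 5, 0, 7, 8, 9, 16, 11, 0, 13, 8, 15, 16, 17, 0, 19, 8, 21, 16, 23.
The distinct values are {0, 1, 3, 5, 7, 8, 9, 11, 13, 15, 16, 17, 19, 21, 23}; there are 15 of them.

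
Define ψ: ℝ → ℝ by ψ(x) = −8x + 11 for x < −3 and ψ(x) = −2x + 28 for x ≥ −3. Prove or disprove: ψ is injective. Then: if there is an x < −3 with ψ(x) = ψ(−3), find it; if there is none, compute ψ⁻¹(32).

-2

Both pieces are strictly decreasing (slopes −8 and −2), so each is injective on its own interval.
The left piece maps (−∞, −3) onto (35, ∞); the right piece maps [−3, ∞) onto (−∞, 34].
These images are disjoint, so no value is attained by both pieces. Therefore ψ is injective.
Because the two images are disjoint, no x < −3 has ψ(x) = ψ(−3), so we compute ψ⁻¹(32): 32 lies in (−∞, 34], so solve −2x + 28 = 32: x = (32 − 28)/(−2) = −2.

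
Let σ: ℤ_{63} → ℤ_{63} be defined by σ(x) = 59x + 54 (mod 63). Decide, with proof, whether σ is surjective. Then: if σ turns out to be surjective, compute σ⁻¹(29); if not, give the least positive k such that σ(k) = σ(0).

22

By definition, surjectivity means every element of the codomain has a preimage under σ.
Since gcd(59, 63) = 1, 59 is invertible modulo 63. Euclid's algorithm: 63 = 1·59 + 4, 59 = 14·4 + 3, 4 = 1·3 + 1; back-substituting gives 1 = 47·59 − 44·63, so 59⁻¹ ≡ 47 (mod 63).
For any y ∈ ℤ_{63}, x = 47(y − 54) mod 63 satisfies σ(x) = 59·47(y − 54) + 54 ≡ y (since 59·47 ≡ 1 mod 63). So every y has a preimage.
Thus σ is surjective.
Since σ is surjective, we compute σ⁻¹(29): solve 59x + 54 ≡ 29 (mod 63), i.e. 59x ≡ 38 (mod 63).
Multiplying by 59⁻¹ = 47 gives x ≡ 47·38 = 1786 = 28·63 + 22 ≡ 22 (mod 63).
Check: σ(22) = 59·22 + 54 = 1352 = 21·63 + 29 ≡ 29 (mod 63).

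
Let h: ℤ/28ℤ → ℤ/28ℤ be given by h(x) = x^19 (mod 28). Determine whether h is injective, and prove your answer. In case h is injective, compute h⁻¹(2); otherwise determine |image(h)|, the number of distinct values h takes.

21

h(0) = 0^19 = 0.
h(14): Repeated squaring mod 28: 14^1 ≡ 14, 14^2 ≡ 14² = 196 ≡ 0, 14^4 ≡ 0² = 0, 14^8 ≡ 0² = 0, 14^16 ≡ 0² = 0. Since 19 = 16 + 2 + 1, 14^19 ≡ 0·0·14: 0·0 = 0, then 0·14 = 0. So 14^19 ≡ 0 (mod 28).
So h(0) = h(14) = 0 while 0 ≠ 14, therefore h is not injective.
Since h is not injective, we determine |image(h)|. Computing x^19 mod 28 for each x (by repeated squaring, reducing mod 28 at every step), the values h(0), h(1), …, h(27) are: 0, 1, 16, 3, 4, 5, 20, 7, 8, 9, 24, 11, 12, 13, 0, 15, 16, 17, 4, 19, 20, 21, 8, 23, 24, 25, 12, 27.
The distinct values are {0, 1, 3, 4, 5, 7, 8, 9, 11, 12, 13, 15, 16, 17, 19, 20, 21, 23, 24, 25, 27}; there are 21 of them.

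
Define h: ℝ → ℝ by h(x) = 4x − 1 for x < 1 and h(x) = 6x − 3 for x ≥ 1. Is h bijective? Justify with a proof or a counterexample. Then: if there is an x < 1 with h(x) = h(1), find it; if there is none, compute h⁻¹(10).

Both pieces are strictly increasing (slopes 4 and 6), so each is injective on its own interval.
The left piece maps (−∞, 1) onto (−∞, 3); the right piece maps [1, ∞) onto [3, ∞).
Since 3 = 3, the images partition ℝ: h is injective and surjective, hence bijective.
Because the two images are disjoint, no x < 1 has h(x) = h(1), so we compute h⁻¹(10): 10 lies in [3, ∞), so solve 6x − 3 = 10: x = (10 + 3)/6 = 13/6.

13/6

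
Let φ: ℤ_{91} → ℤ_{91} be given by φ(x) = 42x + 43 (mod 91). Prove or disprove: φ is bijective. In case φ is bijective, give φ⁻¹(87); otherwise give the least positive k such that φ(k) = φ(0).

13

We have gcd(42, 91) = 7 > 1. Taking a = 0 and b = 13: φ(0) = 43 and φ(13) = 42·13 + 43 = 589 ≡ 43 (mod 91).
So φ(0) = φ(13) while 0 ≠ 13, thus φ is not injective, hence not bijective.
Since φ is not bijective, we find the least positive k with φ(k) = φ(0): this means 42k ≡ 0 (mod 91), i.e. 91 ∣ 42k. Since gcd(42, 91) = 7, dividing through by 7 this holds exactly when 13 ∣ 6k, and as gcd(6, 13) = 1, exactly when 13 ∣ k.
The smallest positive such k is 13.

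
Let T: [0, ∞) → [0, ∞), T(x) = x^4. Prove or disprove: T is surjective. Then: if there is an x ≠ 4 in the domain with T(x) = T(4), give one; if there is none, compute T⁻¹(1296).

6

For any y ∈ [0, ∞), x = y^{1/4} ∈ [0, ∞) gives T(x) = y, so T is surjective.
Since x ↦ x^4 is strictly increasing on [0, ∞), it is injective there, so no x ≠ 4 in the domain has T(x) = T(4). We therefore compute T⁻¹(1296) = 1296^{1/4} = 6 (indeed 6^4 = 1296).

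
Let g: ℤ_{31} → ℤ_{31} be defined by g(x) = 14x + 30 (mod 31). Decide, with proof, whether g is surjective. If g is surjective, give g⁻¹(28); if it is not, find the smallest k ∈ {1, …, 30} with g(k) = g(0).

Since gcd(14, 31) = 1, 14 is invertible modulo 31. Euclid's algorithm: 31 = 2·14 + 3, 14 = 4·3 + 2, 3 = 1·2 + 1; back-substituting gives 1 = 20·14 − 9·31, so 14⁻¹ ≡ 20 (mod 31).
Then y ↦ 20(y − 30) is a two-sided inverse to g, so every y ∈ ℤ_{31} has a preimage.
So g is surjective.
Since g is surjective, we compute g⁻¹(28): solve 14x + 30 ≡ 28 (mod 31), i.e. 14x ≡ 29 (mod 31).
Multiplying by 14⁻¹ = 20 gives x ≡ 20·29 = 580 = 18·31 + 22 ≡ 22 (mod 31).
Check: g(22) = 14·22 + 30 = 338 = 10·31 + 28 ≡ 28 (mod 31).

22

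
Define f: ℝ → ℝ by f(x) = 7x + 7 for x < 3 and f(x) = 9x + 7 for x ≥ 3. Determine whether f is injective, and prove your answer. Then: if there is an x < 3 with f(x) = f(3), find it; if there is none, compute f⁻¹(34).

Both pieces are strictly increasing (slopes 7 and 9), so each is injective on its own interval.
The left piece maps (−∞, 3) onto (−∞, 28); the right piece maps [3, ∞) onto [34, ∞).
These images are disjoint, so no value is attained by both pieces. Thus f is injective.
Because the two images are disjoint, no x < 3 has f(x) = f(3), so we compute f⁻¹(34): 34 lies in [34, ∞), so solve 9x + 7 = 34: x = (34 − 7)/9 = 3.

3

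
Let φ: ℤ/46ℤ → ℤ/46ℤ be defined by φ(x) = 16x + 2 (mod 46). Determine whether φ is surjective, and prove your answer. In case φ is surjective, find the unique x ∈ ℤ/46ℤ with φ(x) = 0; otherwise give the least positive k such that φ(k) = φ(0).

23

Since gcd(16, 46) = 2, we have 16x ≡ 0 (mod 2) for all x, so φ(x) ≡ 0 (mod 2).
But 1 ≢ 0 (mod 2), so 1 ∈ ℤ/46ℤ has no preimage. So φ is not surjective.
Since φ is not surjective, we find the least positive k with φ(k) = φ(0): this means 16k ≡ 0 (mod 46), i.e. 46 ∣ 16k. Since gcd(16, 46) = 2, dividing through by 2 this holds exactly when 23 ∣ 8k, and as gcd(8, 23) = 1, exactly when 23 ∣ k.
The smallest positive such k is 23.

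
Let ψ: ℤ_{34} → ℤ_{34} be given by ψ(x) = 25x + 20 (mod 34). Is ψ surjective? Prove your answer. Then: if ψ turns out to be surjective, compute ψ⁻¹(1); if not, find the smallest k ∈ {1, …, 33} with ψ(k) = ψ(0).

21

Since gcd(25, 34) = 1, 25 is invertible modulo 34. Euclid's algorithm: 34 = 1·25 + 9, 25 = 2·9 + 7, 9 = 1·7 + 2, 7 = 3·2 + 1; back-substituting gives 1 = 15·25 − 11·34, so 25⁻¹ ≡ 15 (mod 34).
For any y ∈ ℤ_{34}, x = 15(y − 20) mod 34 satisfies ψ(x) = 25·15(y − 20) + 20 ≡ y (since 25·15 ≡ 1 mod 34). So every y has a preimage.
Thus ψ is surjective.
Since ψ is surjective, we compute ψ⁻¹(1): solve 25x + 20 ≡ 1 (mod 34), i.e. 25x ≡ 15 (mod 34).
Multiplying by 25⁻¹ = 15 gives x ≡ 15·15 = 225 = 6·34 + 21 ≡ 21 (mod 34).
Check: ψ(21) = 25·21 + 20 = 545 = 16·34 + 1 ≡ 1 (mod 34).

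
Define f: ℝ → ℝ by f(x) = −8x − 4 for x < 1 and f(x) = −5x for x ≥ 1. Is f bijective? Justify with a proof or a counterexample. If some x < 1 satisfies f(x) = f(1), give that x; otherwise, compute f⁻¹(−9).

Both pieces are strictly decreasing (slopes −8 and −5), so each is injective on its own interval.
The left piece maps (−∞, 1) onto (−12, ∞); the right piece maps [1, ∞) onto (−∞, −5].
These images overlap. In particular f(1) = −5 (right piece), and solving −8x − 4 = −5 on the left piece gives x = 1/8 < 1.
So f(1/8) = f(1) with 1/8 ≠ 1, and f is not injective, hence not bijective. This x = 1/8 is the requested value below 1.

1/8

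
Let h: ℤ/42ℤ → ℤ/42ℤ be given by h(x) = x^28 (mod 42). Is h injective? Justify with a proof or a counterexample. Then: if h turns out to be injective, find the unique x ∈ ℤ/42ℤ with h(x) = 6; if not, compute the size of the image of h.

h(4): Repeated squaring mod 42: 4^1 ≡ 4, 4^2 ≡ 4² = 16, 4^4 ≡ 16² = 256 ≡ 4, 4^8 ≡ 4² = 16, 4^16 ≡ 16² = 256 ≡ 4. Since 28 = 16 + 8 + 4, 4^28 ≡ 4·16·4: 4·16 = 64 ≡ 22, then 22·4 = 88 ≡ 4. So 4^28 ≡ 4 (mod 42).
h(10): Repeated squaring mod 42: 10^1 ≡ 10, 10^2 ≡ 10² = 100 ≡ 16, 10^4 ≡ 16² = 256 ≡ 4, 10^8 ≡ 4² = 16, 10^16 ≡ 16² = 256 ≡ 4. Since 28 = 16 + 8 + 4, 10^28 ≡ 4·16·4: 4·16 = 64 ≡ 22, then 22·4 = 88 ≡ 4. So 10^28 ≡ 4 (mod 42).
So h(4) = h(10) = 4 while 4 ≠ 10, so h is not injective.
Since h is not injective, we determine |image(h)|. Computing x^28 mod 42 for each x (by repeated squaring, reducing mod 42 at every step), the values h(0), h(1), …, h(41) are: 0, 1, 16, 39, 4, 37, 36, 7, 22, 9, 4, 25, 30, 1, 28, 15, 16, 25, 18, 37, 22, 21, 22, 37, 18, 25, 16, 15, 28, 1, 30, 25, 4, 9, 22, 7, 36, 37, 4, 39, 16, 1.
The distinct values are {0, 1, 4, 7, 9, 15, 16, 18, 21, 22, 25, 28, 30, 36, 37, 39}; there are 16 of them.

16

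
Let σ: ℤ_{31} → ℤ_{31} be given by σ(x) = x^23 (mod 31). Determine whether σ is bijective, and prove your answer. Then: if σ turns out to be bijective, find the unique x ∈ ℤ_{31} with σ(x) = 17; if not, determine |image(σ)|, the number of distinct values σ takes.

21

Since 31 is prime, the nonzero elements of ℤ_{31} form a cyclic group of order 30.
As gcd(23, 30) = 1, raising to the 23rd power is a bijection on this group: if x_1^23 ≡ x_2^23 then (x_1x_2^{−1})^23 = 1, and the only element of order dividing gcd(23, 30) = 1 is 1, so x_1 = x_2.
With σ(0) = 0 this makes σ injective on all of ℤ_{31}, hence bijective (finite equal-size domain and codomain). In particular σ is bijective.
Since σ is bijective, we find the preimage of 17. The inverse of x ↦ x^23 on (ℤ_{31})^× is x ↦ x^17, because 23·17 = 391 = 13·30 + 1 ≡ 1 (mod 30) and x^{30} = 1 for x ≠ 0 (Fermat). So σ⁻¹(17) = 17^17 mod 31.
Repeated squaring mod 31: 17^1 ≡ 17, 17^2 ≡ 17² = 289 ≡ 10, 17^4 ≡ 10² = 100 ≡ 7, 17^8 ≡ 7² = 49 ≡ 18, 17^16 ≡ 18² = 324 ≡ 14. Since 17 = 16 + 1, 17^17 ≡ 14·17: 14·17 = 238 ≡ 21. So 17^17 ≡ 21 (mod 31).
Hence σ⁻¹(17) = 21.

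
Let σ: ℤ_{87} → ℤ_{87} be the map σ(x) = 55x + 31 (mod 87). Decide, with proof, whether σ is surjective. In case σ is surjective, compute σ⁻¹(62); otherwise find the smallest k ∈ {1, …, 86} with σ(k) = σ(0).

67

Recall that surjectivity means every element of the codomain has a preimage under σ.
Since gcd(55, 87) = 1, 55 is invertible modulo 87. Euclid's algorithm: 87 = 1·55 + 32, 55 = 1·32 + 23, 32 = 1·23 + 9, 23 = 2·9 + 5, 9 = 1·5 + 4, 5 = 1·4 + 1; back-substituting gives 1 = 19·55 − 12·87, so 55⁻¹ ≡ 19 (mod 87).
For any y ∈ ℤ_{87}, x = 19(y − 31) mod 87 satisfies σ(x) = 55·19(y − 31) + 31 ≡ y (since 55·19 ≡ 1 mod 87). So every y has a preimage.
Thus σ is surjective.
Since σ is surjective, we compute σ⁻¹(62): solve 55x + 31 ≡ 62 (mod 87), i.e. 55x ≡ 31 (mod 87).
Multiplying by 55⁻¹ = 19 gives x ≡ 19·31 = 589 = 6·87 + 67 ≡ 67 (mod 87).
Check: σ(67) = 55·67 + 31 = 3716 = 42·87 + 62 ≡ 62 (mod 87).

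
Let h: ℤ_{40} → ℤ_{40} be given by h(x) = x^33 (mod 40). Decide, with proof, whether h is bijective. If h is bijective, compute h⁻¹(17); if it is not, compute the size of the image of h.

h(0) = 0^33 = 0.
h(10): Repeated squaring mod 40: 10^1 ≡ 10, 10^2 ≡ 10² = 100 ≡ 20, 10^4 ≡ 20² = 400 ≡ 0, 10^8 ≡ 0² = 0, 10^16 ≡ 0² = 0, 10^32 ≡ 0² = 0. Since 33 = 32 + 1, 10^33 ≡ 0·10: 0·10 = 0. So 10^33 ≡ 0 (mod 40).
So h(0) = h(10) = 0 while 0 ≠ 10, therefore h is not injective, hence not bijective.
Since h is not bijective, we determine |image(h)|. Computing x^33 mod 40 for each x (by repeated squaring, reducing mod 40 at every step), the values h(0), h(1), …, h(39) are: 0, 1, 32, 3, 24, 5, 16, 7, 8, 9, 0, 11, 32, 13, 24, 15, 16, 17, 8, 19, 0, 21, 32, 23, 24, 25, 16, 27, 8, 29, 0, 31, 32, 33, 24, 35, 16, 37, 8, 39.
The distinct values are {0, 1, 3, 5, 7, 8, 9, 11, 13, 15, 16, 17, 19, 21, 23, 24, 25, 27, 29, 31, 32, 33, 35, 37, 39}; there are 25 of them.

25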